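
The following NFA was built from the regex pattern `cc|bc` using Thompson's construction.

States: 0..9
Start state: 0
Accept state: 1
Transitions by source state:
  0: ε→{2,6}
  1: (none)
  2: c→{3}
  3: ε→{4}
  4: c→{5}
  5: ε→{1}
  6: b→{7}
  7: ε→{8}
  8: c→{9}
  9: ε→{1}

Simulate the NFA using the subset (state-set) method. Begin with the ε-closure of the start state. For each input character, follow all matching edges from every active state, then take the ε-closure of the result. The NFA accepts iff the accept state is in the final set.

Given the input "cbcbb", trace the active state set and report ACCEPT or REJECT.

S₀ = ε-closure({0}) = {0,2,6}
'c' @ 1: {3,4}
'b' @ 2: {}  — no active states
rest 'cbb' ignored (set empty)
final: {}; accept 1 not in set

Answer: REJECT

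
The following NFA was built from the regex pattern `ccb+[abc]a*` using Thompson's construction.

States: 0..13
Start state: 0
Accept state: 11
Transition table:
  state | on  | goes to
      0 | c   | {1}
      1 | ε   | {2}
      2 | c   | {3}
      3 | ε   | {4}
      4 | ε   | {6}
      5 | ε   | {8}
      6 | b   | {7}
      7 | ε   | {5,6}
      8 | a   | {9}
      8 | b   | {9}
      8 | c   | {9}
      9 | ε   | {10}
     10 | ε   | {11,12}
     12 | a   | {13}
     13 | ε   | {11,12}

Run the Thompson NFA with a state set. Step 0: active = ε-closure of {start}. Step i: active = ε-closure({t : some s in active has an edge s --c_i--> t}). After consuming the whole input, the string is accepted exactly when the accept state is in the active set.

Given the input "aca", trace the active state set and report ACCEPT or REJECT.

Answer: REJECT

Derivation:
start: ε-closure({0}) = {0}
'a' @ 1: {}  — no active states
rest 'ca' ignored (set empty)
after full input: {}  (accept=11 not in)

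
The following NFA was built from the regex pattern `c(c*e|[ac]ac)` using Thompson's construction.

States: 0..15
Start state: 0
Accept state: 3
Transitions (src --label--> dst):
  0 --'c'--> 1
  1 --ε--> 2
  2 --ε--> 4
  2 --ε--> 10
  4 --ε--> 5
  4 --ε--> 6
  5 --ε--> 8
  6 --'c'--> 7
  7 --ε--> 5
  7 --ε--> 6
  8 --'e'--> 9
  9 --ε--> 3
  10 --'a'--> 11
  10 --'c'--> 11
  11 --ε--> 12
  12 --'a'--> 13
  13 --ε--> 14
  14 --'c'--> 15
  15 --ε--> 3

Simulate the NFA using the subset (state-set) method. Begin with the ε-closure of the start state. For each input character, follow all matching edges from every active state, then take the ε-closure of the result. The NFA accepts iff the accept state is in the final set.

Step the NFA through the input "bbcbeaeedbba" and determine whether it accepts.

start: ε-closure({0}) = {0}
'b' @ 1: {}  — state set empty
rest 'bcbeaeedbba' ignored (set empty)
final: {}; accept 3 not in set

Answer: REJECT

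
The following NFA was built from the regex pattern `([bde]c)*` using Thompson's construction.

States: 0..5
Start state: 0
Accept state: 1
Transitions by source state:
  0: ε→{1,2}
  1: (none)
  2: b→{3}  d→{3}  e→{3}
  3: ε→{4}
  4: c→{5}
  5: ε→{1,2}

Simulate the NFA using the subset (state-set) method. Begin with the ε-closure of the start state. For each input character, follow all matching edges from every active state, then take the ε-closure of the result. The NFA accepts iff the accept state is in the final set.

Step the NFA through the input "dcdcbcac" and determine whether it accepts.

initial (ε-close {0}): {0,1,2}
'd' @ 1: {3,4}
'c' @ 2: {1,2,5}  ✓accept
'd' @ 3: {3,4}
'c' @ 4: {1,2,5}  ✓accept
'b' @ 5: {3,4}
'c' @ 6: {1,2,5}  ✓accept
'a' @ 7: {}  — dead — no transitions
rest 'c' ignored (set empty)
end set {} — state 1 not in

Answer: REJECT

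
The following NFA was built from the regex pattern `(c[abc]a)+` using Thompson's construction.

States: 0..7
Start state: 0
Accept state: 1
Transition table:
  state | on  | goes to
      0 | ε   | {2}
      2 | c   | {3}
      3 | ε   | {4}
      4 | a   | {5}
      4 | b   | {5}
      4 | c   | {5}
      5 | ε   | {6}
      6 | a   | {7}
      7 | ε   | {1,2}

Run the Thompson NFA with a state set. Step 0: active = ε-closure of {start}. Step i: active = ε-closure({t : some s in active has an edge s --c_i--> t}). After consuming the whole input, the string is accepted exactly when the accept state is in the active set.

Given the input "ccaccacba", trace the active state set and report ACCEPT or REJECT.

initial (ε-close {0}): {0,2}
'c' @ 1: {3,4}
'c' @ 2: {5,6}
'a' @ 3: {1,2,7}  (accept∈set)
'c' @ 4: {3,4}
'c' @ 5: {5,6}
'a' @ 6: {1,2,7}  (accept∈set)
'c' @ 7: {3,4}
'b' @ 8: {5,6}
'a' @ 9: {1,2,7}  (accept∈set)
end set {1,2,7} — state 1 in

Answer: ACCEPT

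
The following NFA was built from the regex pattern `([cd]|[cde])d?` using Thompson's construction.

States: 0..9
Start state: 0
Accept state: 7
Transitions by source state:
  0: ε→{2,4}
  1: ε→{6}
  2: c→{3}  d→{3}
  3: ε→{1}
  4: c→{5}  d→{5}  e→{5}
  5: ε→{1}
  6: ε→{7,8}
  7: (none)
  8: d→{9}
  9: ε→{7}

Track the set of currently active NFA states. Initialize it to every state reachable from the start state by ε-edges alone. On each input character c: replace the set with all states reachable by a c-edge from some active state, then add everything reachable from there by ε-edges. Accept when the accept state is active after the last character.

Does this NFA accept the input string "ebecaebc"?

Answer: REJECT

Steps:
initial (ε-close {0}): {0,2,4}
'e' @ 1: {1,5,6,7,8}  (accept∈set)
'b' @ 2: {}  — no active states
rest 'ecaebc' ignored (set empty)
after full input: {}  (accept=7 not in)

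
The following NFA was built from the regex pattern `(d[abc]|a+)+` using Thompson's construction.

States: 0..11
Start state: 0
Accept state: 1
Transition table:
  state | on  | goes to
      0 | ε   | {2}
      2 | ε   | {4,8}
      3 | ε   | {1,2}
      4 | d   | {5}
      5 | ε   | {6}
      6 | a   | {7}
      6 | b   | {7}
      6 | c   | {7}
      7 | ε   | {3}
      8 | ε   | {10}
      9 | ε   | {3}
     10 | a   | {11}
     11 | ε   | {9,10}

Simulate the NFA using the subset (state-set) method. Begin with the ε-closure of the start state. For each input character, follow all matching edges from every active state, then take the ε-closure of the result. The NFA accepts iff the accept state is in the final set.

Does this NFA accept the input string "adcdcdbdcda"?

Answer: ACCEPT

Steps:
S₀ = ε-closure({0}) = {0,2,4,8,10}
'a' @ 1: {1,2,3,4,8,9,10,11}  [accepting]
'd' @ 2: {5,6}
'c' @ 3: {1,2,3,4,7,8,10}  [accepting]
'd' @ 4: {5,6}
'c' @ 5: {1,2,3,4,7,8,10}  [accepting]
'd' @ 6: {5,6}
'b' @ 7: {1,2,3,4,7,8,10}  [accepting]
'd' @ 8: {5,6}
'c' @ 9: {1,2,3,4,7,8,10}  [accepting]
'd' @ 10: {5,6}
'a' @ 11: {1,2,3,4,7,8,10}  [accepting]
after full input: {1,2,3,4,7,8,10}  (accept=1 in)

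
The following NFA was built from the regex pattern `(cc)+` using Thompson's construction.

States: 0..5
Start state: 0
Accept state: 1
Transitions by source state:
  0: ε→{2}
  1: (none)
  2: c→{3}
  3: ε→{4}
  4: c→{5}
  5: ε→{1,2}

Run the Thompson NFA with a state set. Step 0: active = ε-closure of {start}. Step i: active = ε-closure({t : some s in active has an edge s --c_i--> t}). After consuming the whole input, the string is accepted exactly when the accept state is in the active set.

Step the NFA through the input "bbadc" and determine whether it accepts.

start: ε-closure({0}) = {0,2}
'b' @ 1: {}  — no active states
rest 'badc' ignored (set empty)
end set {} — state 1 not in

Answer: REJECT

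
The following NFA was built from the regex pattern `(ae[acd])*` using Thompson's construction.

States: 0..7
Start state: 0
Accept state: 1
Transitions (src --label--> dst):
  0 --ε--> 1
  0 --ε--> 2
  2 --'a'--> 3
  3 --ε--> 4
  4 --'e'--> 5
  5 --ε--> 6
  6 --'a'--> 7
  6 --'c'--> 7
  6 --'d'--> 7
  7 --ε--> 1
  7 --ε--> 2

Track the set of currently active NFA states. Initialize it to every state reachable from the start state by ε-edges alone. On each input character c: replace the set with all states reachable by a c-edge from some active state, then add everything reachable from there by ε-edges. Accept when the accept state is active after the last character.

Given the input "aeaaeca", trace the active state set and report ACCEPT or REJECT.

Answer: REJECT

Steps:
start: ε-closure({0}) = {0,1,2}
'a' @ 1: {3,4}
'e' @ 2: {5,6}
'a' @ 3: {1,2,7}  ✓accept
'a' @ 4: {3,4}
'e' @ 5: {5,6}
'c' @ 6: {1,2,7}  ✓accept
'a' @ 7: {3,4}
after full input: {3,4}  (accept=1 not in)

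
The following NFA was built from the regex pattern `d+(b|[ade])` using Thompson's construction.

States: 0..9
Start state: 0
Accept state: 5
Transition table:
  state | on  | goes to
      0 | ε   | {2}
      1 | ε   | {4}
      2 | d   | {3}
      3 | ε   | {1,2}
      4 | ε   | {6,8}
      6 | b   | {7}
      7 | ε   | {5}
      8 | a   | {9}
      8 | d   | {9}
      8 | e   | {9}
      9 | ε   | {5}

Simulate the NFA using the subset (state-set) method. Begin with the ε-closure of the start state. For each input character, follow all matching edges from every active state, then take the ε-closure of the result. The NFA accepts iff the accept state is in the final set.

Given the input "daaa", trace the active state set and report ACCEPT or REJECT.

start: ε-closure({0}) = {0,2}
'd' @ 1: {1,2,3,4,6,8}
'a' @ 2: {5,9}  [accepting]
'a' @ 3: {}  — no active states
rest 'a' ignored (set empty)
after full input: {}  (accept=5 not in)

Answer: REJECT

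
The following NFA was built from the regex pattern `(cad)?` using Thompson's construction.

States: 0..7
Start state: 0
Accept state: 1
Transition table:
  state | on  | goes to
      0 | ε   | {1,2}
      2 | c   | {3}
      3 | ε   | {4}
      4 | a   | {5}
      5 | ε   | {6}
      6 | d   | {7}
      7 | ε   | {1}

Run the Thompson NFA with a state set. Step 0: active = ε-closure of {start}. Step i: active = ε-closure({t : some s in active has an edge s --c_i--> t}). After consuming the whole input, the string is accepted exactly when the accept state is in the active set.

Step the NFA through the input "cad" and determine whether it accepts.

Answer: ACCEPT

Derivation:
initial (ε-close {0}): {0,1,2}
'c' @ 1: {3,4}
'a' @ 2: {5,6}
'd' @ 3: {1,7}  ✓accept
end set {1,7} — state 1 in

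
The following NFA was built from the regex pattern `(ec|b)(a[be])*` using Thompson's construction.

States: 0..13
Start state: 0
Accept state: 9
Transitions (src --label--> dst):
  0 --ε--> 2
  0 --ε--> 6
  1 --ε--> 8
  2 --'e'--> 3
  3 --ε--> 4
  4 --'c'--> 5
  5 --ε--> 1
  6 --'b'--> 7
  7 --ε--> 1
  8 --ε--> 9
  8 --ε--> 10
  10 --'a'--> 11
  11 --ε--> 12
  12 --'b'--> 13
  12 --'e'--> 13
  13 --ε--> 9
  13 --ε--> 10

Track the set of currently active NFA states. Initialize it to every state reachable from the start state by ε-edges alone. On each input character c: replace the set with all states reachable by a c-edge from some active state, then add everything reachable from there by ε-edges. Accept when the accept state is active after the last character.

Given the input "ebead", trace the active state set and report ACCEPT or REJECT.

Answer: REJECT

Steps:
S₀ = ε-closure({0}) = {0,2,6}
'e' @ 1: {3,4}
'b' @ 2: {}  — no active states
rest 'ead' ignored (set empty)
final: {}; accept 9 not in set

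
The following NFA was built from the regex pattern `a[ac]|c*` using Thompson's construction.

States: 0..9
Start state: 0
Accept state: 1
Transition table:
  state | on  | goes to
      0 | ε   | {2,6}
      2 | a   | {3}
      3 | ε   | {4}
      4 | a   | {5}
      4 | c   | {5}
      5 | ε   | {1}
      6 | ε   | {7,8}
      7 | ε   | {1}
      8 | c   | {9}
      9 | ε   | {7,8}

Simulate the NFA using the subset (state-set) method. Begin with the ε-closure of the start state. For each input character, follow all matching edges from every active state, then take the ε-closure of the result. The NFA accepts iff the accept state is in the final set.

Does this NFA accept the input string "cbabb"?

start: ε-closure({0}) = {0,1,2,6,7,8}
'c' @ 1: {1,7,8,9}  (accept∈set)
'b' @ 2: {}  — no active states
rest 'abb' ignored (set empty)
final: {}; accept 1 not in set

Answer: REJECT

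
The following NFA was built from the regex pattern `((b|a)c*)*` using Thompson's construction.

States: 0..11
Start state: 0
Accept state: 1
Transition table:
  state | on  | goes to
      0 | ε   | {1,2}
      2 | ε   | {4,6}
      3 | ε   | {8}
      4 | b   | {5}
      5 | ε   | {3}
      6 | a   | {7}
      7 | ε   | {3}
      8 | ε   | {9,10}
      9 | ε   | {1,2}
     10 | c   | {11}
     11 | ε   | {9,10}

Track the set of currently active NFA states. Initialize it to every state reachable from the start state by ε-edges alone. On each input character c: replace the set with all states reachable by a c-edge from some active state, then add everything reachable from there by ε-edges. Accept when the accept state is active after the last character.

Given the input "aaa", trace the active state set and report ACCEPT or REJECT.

Answer: ACCEPT

Derivation:
start: ε-closure({0}) = {0,1,2,4,6}
'a' @ 1: {1,2,3,4,6,7,8,9,10}  [accepting]
'a' @ 2: {1,2,3,4,6,7,8,9,10}  [accepting]
'a' @ 3: {1,2,3,4,6,7,8,9,10}  [accepting]
end set {1,2,3,4,6,7,8,9,10} — state 1 in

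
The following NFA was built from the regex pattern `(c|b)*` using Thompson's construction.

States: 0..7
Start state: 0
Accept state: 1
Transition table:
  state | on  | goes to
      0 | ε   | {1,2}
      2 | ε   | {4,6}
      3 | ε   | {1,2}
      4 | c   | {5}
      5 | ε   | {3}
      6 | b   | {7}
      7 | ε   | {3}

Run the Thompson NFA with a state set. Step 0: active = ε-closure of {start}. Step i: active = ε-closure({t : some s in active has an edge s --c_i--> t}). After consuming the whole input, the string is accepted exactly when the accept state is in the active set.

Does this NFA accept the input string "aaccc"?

initial (ε-close {0}): {0,1,2,4,6}
'a' @ 1: {}  — state set empty
rest 'accc' ignored (set empty)
after full input: {}  (accept=1 not in)

Answer: REJECT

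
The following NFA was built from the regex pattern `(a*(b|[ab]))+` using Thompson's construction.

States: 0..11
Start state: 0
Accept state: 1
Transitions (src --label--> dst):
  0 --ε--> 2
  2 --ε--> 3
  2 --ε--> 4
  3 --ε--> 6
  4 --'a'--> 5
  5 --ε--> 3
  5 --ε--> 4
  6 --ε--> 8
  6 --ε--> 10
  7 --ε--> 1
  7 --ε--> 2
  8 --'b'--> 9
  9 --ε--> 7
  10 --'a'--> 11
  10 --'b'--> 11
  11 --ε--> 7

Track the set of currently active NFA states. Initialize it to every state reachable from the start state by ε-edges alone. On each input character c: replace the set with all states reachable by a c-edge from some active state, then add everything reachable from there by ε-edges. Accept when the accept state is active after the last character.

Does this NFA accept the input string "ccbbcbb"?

Answer: REJECT

Trace:
S₀ = ε-closure({0}) = {0,2,3,4,6,8,10}
'c' @ 1: {}  — dead — no transitions
rest 'cbbcbb' ignored (set empty)
final: {}; accept 1 not in set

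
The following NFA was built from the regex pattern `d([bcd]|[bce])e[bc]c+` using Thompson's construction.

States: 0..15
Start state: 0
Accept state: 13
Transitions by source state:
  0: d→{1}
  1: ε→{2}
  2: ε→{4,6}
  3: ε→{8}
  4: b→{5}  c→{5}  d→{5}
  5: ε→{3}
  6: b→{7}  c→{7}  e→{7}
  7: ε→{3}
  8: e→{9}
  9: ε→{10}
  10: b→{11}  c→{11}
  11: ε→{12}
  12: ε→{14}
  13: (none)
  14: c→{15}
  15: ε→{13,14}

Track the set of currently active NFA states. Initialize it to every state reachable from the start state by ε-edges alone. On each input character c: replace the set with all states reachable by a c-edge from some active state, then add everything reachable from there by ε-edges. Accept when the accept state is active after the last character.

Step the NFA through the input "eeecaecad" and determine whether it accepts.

Answer: REJECT

Derivation:
start: ε-closure({0}) = {0}
'e' @ 1: {}  — dead — no transitions
rest 'eecaecad' ignored (set empty)
end set {} — state 13 not in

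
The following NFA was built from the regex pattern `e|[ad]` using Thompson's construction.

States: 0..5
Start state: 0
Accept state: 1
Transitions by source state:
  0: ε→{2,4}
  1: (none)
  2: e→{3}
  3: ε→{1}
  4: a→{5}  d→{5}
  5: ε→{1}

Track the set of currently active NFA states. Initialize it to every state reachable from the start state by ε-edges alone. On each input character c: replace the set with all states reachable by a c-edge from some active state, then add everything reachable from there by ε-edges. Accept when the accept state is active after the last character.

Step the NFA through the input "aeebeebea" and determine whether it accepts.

Answer: REJECT

Trace:
start: ε-closure({0}) = {0,2,4}
'a' @ 1: {1,5}  [accepting]
'e' @ 2: {}  — dead — no transitions
rest 'ebeebea' ignored (set empty)
final: {}; accept 1 not in set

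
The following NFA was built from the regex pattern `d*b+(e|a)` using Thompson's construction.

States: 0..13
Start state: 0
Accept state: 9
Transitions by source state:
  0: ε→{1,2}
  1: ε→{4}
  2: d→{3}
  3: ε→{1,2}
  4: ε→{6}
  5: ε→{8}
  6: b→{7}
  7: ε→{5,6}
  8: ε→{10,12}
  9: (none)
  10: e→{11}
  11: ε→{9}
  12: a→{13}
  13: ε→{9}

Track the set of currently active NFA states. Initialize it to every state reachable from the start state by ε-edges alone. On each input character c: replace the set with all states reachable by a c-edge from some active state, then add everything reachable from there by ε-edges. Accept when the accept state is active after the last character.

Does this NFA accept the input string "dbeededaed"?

initial (ε-close {0}): {0,1,2,4,6}
'd' @ 1: {1,2,3,4,6}
'b' @ 2: {5,6,7,8,10,12}
'e' @ 3: {9,11}  (accept∈set)
'e' @ 4: {}  — state set empty
rest 'dedaed' ignored (set empty)
end set {} — state 9 not in

Answer: REJECT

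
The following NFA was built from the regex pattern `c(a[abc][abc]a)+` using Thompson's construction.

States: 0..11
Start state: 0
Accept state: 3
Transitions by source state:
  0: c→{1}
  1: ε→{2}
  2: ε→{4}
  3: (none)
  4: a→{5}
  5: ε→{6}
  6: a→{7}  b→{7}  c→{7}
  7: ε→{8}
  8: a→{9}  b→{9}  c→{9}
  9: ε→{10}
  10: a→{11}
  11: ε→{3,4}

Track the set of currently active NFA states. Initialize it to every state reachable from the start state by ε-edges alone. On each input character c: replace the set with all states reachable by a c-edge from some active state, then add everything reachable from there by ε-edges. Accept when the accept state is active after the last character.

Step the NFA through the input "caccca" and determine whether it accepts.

start: ε-closure({0}) = {0}
'c' @ 1: {1,2,4}
'a' @ 2: {5,6}
'c' @ 3: {7,8}
'c' @ 4: {9,10}
'c' @ 5: {}  — state set empty
rest 'a' ignored (set empty)
after full input: {}  (accept=3 not in)

Answer: REJECT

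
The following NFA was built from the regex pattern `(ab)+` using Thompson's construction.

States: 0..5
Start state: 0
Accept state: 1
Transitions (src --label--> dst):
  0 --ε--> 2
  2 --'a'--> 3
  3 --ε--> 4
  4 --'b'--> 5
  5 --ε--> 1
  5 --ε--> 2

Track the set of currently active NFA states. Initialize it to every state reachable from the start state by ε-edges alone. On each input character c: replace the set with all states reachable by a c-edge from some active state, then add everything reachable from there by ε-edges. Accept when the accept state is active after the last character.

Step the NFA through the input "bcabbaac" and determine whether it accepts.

Answer: REJECT

Derivation:
start: ε-closure({0}) = {0,2}
'b' @ 1: {}  — no active states
rest 'cabbaac' ignored (set empty)
end set {} — state 1 not in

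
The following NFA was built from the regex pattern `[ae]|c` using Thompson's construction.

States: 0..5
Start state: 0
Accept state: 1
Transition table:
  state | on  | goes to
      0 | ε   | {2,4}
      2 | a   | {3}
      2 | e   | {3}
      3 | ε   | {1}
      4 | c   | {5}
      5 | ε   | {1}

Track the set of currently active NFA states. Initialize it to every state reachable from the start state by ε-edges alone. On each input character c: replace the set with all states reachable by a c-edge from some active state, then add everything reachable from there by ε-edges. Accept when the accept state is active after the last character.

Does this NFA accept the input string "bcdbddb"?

Answer: REJECT

Trace:
initial (ε-close {0}): {0,2,4}
'b' @ 1: {}  — dead — no transitions
rest 'cdbddb' ignored (set empty)
end set {} — state 1 not in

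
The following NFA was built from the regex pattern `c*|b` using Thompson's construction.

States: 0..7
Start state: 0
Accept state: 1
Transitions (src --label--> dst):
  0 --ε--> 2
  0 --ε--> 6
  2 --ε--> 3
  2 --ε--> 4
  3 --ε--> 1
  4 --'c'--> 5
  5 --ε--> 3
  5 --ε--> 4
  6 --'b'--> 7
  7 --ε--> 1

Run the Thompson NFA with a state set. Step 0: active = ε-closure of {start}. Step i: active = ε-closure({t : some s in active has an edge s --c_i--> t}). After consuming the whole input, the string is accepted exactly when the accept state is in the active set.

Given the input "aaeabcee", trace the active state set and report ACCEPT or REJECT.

start: ε-closure({0}) = {0,1,2,3,4,6}
'a' @ 1: {}  — state set empty
rest 'aeabcee' ignored (set empty)
end set {} — state 1 not in

Answer: REJECT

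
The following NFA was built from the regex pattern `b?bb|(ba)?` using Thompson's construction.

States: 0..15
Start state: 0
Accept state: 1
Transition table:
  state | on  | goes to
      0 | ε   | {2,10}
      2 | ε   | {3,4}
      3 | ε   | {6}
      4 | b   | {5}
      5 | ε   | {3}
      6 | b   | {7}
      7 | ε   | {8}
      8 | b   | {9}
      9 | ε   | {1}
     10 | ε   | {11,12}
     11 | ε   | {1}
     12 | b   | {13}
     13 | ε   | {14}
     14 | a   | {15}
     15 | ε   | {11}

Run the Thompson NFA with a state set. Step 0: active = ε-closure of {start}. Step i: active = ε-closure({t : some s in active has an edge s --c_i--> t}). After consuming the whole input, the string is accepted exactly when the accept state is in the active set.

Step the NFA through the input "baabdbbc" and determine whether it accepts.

initial (ε-close {0}): {0,1,2,3,4,6,10,11,12}
'b' @ 1: {3,5,6,7,8,13,14}
'a' @ 2: {1,11,15}  [accepting]
'a' @ 3: {}  — no active states
rest 'bdbbc' ignored (set empty)
after full input: {}  (accept=1 not in)

Answer: REJECT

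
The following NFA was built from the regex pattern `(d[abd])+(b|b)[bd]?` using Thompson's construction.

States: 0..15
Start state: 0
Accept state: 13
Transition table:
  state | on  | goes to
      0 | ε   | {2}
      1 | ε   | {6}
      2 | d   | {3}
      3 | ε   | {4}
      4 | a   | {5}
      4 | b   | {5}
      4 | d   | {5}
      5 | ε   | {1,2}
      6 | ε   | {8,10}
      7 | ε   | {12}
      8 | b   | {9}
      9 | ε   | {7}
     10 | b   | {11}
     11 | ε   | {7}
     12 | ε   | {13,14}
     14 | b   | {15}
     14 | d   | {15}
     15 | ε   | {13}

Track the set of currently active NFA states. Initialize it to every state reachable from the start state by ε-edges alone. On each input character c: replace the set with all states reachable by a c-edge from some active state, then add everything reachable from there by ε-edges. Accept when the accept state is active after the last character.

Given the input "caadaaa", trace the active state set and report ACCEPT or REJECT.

S₀ = ε-closure({0}) = {0,2}
'c' @ 1: {}  — no active states
rest 'aadaaa' ignored (set empty)
after full input: {}  (accept=13 not in)

Answer: REJECT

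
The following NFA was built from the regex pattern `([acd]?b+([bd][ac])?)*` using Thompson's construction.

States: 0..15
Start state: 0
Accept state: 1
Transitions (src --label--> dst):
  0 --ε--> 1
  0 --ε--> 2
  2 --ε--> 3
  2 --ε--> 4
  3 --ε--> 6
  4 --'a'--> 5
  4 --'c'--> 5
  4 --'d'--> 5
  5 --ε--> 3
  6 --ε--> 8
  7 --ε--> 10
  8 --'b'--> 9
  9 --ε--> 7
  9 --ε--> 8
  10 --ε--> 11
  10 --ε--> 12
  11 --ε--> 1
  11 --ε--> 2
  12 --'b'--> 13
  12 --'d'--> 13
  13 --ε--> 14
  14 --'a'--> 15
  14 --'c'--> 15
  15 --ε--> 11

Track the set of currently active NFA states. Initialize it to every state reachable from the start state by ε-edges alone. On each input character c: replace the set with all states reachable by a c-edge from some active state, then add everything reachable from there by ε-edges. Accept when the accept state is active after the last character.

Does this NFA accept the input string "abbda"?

Answer: ACCEPT

Derivation:
initial (ε-close {0}): {0,1,2,3,4,6,8}
'a' @ 1: {3,5,6,8}
'b' @ 2: {1,2,3,4,6,7,8,9,10,11,12}  [accepting]
'b' @ 3: {1,2,3,4,6,7,8,9,10,11,12,13,14}  [accepting]
'd' @ 4: {3,5,6,8,13,14}
'a' @ 5: {1,2,3,4,6,8,11,15}  [accepting]
after full input: {1,2,3,4,6,8,11,15}  (accept=1 in)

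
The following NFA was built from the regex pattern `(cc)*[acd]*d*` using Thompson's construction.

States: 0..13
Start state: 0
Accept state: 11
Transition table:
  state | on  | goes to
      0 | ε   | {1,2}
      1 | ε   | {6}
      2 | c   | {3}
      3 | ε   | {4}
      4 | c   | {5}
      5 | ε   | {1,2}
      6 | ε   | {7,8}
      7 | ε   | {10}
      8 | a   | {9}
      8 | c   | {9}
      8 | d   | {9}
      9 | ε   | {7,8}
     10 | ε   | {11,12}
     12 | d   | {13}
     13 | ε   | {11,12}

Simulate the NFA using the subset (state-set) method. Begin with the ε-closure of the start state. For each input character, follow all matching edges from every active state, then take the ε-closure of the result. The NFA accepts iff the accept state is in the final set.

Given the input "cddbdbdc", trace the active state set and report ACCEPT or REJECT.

Answer: REJECT

Derivation:
initial (ε-close {0}): {0,1,2,6,7,8,10,11,12}
'c' @ 1: {3,4,7,8,9,10,11,12}  (accept∈set)
'd' @ 2: {7,8,9,10,11,12,13}  (accept∈set)
'd' @ 3: {7,8,9,10,11,12,13}  (accept∈set)
'b' @ 4: {}  — state set empty
rest 'dbdc' ignored (set empty)
after full input: {}  (accept=11 not in)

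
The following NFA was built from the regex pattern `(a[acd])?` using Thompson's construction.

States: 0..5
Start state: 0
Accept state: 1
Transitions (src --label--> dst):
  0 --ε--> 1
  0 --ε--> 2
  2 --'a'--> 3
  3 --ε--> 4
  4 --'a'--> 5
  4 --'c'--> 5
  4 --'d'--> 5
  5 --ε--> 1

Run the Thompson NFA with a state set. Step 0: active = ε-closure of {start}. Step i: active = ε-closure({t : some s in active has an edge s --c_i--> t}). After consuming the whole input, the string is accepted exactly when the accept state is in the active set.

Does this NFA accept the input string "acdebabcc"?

start: ε-closure({0}) = {0,1,2}
'a' @ 1: {3,4}
'c' @ 2: {1,5}  (accept∈set)
'd' @ 3: {}  — state set empty
rest 'ebabcc' ignored (set empty)
end set {} — state 1 not in

Answer: REJECT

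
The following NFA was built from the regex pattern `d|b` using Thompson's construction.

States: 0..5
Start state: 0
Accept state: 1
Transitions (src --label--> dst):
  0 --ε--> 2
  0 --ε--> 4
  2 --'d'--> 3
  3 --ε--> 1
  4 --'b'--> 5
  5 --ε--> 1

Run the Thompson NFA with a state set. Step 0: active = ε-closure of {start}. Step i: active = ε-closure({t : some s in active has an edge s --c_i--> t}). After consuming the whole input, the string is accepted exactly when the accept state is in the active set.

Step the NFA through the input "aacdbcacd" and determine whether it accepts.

Answer: REJECT

Steps:
S₀ = ε-closure({0}) = {0,2,4}
'a' @ 1: {}  — state set empty
rest 'acdbcacd' ignored (set empty)
after full input: {}  (accept=1 not in)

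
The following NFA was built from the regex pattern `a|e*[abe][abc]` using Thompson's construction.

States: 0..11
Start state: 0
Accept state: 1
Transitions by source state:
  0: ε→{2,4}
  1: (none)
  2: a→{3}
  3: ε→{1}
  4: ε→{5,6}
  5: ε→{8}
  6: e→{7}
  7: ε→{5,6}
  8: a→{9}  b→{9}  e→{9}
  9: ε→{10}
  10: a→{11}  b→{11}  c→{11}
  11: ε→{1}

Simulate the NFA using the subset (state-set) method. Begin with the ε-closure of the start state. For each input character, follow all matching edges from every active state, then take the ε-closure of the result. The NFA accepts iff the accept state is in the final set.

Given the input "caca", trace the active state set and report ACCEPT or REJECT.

S₀ = ε-closure({0}) = {0,2,4,5,6,8}
'c' @ 1: {}  — state set empty
rest 'aca' ignored (set empty)
final: {}; accept 1 not in set

Answer: REJECT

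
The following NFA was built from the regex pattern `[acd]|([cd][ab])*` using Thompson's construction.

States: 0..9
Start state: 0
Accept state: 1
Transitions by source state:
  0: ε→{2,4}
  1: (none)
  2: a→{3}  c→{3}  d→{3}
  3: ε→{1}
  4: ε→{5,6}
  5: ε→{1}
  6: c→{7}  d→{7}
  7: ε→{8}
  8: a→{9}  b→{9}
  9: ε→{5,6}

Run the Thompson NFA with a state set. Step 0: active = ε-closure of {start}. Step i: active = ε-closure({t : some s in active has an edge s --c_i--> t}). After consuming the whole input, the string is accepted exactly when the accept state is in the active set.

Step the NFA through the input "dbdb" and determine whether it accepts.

Answer: ACCEPT

Trace:
S₀ = ε-closure({0}) = {0,1,2,4,5,6}
'd' @ 1: {1,3,7,8}  (accept∈set)
'b' @ 2: {1,5,6,9}  (accept∈set)
'd' @ 3: {7,8}
'b' @ 4: {1,5,6,9}  (accept∈set)
final: {1,5,6,9}; accept 1 in set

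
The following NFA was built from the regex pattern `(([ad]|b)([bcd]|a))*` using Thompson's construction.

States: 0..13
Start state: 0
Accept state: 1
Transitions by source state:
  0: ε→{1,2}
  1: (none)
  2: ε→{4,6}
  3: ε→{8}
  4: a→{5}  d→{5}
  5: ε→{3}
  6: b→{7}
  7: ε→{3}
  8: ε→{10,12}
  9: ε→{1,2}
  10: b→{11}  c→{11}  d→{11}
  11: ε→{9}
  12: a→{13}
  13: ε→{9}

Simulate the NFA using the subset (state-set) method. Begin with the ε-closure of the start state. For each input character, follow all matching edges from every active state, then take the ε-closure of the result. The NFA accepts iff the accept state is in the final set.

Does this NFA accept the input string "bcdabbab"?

S₀ = ε-closure({0}) = {0,1,2,4,6}
'b' @ 1: {3,7,8,10,12}
'c' @ 2: {1,2,4,6,9,11}  (accept∈set)
'd' @ 3: {3,5,8,10,12}
'a' @ 4: {1,2,4,6,9,13}  (accept∈set)
'b' @ 5: {3,7,8,10,12}
'b' @ 6: {1,2,4,6,9,11}  (accept∈set)
'a' @ 7: {3,5,8,10,12}
'b' @ 8: {1,2,4,6,9,11}  (accept∈set)
after full input: {1,2,4,6,9,11}  (accept=1 in)

Answer: ACCEPT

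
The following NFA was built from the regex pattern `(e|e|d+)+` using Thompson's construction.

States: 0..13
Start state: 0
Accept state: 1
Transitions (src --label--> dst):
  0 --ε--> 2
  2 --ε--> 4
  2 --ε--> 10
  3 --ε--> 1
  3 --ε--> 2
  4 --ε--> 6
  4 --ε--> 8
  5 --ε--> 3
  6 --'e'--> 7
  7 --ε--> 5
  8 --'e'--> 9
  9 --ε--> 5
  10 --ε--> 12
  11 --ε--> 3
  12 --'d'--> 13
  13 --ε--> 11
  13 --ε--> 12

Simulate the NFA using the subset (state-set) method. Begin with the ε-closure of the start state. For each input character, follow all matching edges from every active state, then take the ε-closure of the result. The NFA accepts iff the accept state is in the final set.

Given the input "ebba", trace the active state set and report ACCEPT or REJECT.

start: ε-closure({0}) = {0,2,4,6,8,10,12}
'e' @ 1: {1,2,3,4,5,6,7,8,9,10,12}  (accept∈set)
'b' @ 2: {}  — no active states
rest 'ba' ignored (set empty)
end set {} — state 1 not in

Answer: REJECT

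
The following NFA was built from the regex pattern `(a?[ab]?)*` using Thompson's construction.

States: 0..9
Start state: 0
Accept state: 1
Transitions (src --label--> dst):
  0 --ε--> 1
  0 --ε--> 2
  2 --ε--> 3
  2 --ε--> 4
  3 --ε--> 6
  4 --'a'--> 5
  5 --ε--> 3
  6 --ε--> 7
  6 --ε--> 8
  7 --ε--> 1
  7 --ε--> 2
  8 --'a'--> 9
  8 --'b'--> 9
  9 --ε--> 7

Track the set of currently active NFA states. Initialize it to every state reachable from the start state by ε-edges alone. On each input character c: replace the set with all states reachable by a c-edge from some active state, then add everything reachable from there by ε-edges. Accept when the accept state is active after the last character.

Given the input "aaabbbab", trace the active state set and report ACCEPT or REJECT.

initial (ε-close {0}): {0,1,2,3,4,6,7,8}
'a' @ 1: {1,2,3,4,5,6,7,8,9}  ✓accept
'a' @ 2: {1,2,3,4,5,6,7,8,9}  ✓accept
'a' @ 3: {1,2,3,4,5,6,7,8,9}  ✓accept
'b' @ 4: {1,2,3,4,6,7,8,9}  ✓accept
'b' @ 5: {1,2,3,4,6,7,8,9}  ✓accept
'b' @ 6: {1,2,3,4,6,7,8,9}  ✓accept
'a' @ 7: {1,2,3,4,5,6,7,8,9}  ✓accept
'b' @ 8: {1,2,3,4,6,7,8,9}  ✓accept
after full input: {1,2,3,4,6,7,8,9}  (accept=1 in)

Answer: ACCEPT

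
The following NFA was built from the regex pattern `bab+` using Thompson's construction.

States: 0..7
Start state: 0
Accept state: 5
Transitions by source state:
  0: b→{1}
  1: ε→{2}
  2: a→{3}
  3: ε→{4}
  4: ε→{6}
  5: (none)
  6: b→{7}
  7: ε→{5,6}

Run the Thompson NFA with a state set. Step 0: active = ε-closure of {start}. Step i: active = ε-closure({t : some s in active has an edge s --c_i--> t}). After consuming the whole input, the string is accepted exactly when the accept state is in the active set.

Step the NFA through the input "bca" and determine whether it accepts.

Answer: REJECT

Trace:
initial (ε-close {0}): {0}
'b' @ 1: {1,2}
'c' @ 2: {}  — no active states
rest 'a' ignored (set empty)
after full input: {}  (accept=5 not in)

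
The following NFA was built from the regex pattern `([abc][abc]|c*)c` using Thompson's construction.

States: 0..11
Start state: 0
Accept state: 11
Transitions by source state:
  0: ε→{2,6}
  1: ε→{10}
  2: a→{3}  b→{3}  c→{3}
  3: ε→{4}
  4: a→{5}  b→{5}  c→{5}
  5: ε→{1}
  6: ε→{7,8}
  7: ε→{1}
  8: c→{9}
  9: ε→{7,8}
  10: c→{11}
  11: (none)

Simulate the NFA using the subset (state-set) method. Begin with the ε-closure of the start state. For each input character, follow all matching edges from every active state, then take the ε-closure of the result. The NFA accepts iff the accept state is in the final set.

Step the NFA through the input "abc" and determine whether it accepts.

initial (ε-close {0}): {0,1,2,6,7,8,10}
'a' @ 1: {3,4}
'b' @ 2: {1,5,10}
'c' @ 3: {11}  ✓accept
final: {11}; accept 11 in set

Answer: ACCEPT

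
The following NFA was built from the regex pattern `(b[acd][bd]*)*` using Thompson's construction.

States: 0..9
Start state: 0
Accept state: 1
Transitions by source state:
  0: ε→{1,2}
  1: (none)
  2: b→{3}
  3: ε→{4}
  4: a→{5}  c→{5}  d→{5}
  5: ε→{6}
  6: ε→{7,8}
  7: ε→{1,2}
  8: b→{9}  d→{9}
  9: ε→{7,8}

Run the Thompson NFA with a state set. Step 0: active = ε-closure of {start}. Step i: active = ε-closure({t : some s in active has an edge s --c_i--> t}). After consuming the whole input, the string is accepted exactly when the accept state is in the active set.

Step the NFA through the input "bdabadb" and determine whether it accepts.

Answer: REJECT

Steps:
initial (ε-close {0}): {0,1,2}
'b' @ 1: {3,4}
'd' @ 2: {1,2,5,6,7,8}  (accept∈set)
'a' @ 3: {}  — state set empty
rest 'badb' ignored (set empty)
after full input: {}  (accept=1 not in)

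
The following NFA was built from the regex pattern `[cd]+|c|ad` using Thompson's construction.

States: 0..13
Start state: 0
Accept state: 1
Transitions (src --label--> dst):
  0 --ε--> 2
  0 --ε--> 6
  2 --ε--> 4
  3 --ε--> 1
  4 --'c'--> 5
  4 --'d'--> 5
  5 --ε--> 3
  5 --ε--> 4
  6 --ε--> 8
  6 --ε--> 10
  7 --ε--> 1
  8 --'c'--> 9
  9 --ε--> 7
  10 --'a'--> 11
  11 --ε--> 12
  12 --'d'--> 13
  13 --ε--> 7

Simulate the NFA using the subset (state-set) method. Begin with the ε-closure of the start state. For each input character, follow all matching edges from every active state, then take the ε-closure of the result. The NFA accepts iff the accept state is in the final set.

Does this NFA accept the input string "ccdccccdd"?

S₀ = ε-closure({0}) = {0,2,4,6,8,10}
'c' @ 1: {1,3,4,5,7,9}  [accepting]
'c' @ 2: {1,3,4,5}  [accepting]
'd' @ 3: {1,3,4,5}  [accepting]
'c' @ 4: {1,3,4,5}  [accepting]
'c' @ 5: {1,3,4,5}  [accepting]
'c' @ 6: {1,3,4,5}  [accepting]
'c' @ 7: {1,3,4,5}  [accepting]
'd' @ 8: {1,3,4,5}  [accepting]
'd' @ 9: {1,3,4,5}  [accepting]
after full input: {1,3,4,5}  (accept=1 in)

Answer: ACCEPT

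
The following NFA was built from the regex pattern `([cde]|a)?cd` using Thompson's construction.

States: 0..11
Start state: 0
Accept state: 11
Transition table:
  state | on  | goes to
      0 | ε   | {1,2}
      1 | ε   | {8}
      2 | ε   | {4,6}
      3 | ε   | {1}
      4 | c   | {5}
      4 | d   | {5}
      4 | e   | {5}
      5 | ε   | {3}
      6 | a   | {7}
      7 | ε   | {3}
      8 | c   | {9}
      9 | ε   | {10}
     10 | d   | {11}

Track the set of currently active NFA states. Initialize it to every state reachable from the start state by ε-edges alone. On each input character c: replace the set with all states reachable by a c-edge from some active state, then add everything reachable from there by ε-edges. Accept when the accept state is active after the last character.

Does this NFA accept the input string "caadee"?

S₀ = ε-closure({0}) = {0,1,2,4,6,8}
'c' @ 1: {1,3,5,8,9,10}
'a' @ 2: {}  — no active states
rest 'adee' ignored (set empty)
final: {}; accept 11 not in set

Answer: REJECT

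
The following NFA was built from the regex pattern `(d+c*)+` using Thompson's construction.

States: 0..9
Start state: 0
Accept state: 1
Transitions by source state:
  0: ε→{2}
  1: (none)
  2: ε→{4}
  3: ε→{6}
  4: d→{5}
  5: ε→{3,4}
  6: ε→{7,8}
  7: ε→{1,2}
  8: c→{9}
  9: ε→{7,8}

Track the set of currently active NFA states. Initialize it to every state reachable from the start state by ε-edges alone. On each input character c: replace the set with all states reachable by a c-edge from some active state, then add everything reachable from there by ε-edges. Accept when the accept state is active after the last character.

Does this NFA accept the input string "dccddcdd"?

initial (ε-close {0}): {0,2,4}
'd' @ 1: {1,2,3,4,5,6,7,8}  [accepting]
'c' @ 2: {1,2,4,7,8,9}  [accepting]
'c' @ 3: {1,2,4,7,8,9}  [accepting]
'd' @ 4: {1,2,3,4,5,6,7,8}  [accepting]
'd' @ 5: {1,2,3,4,5,6,7,8}  [accepting]
'c' @ 6: {1,2,4,7,8,9}  [accepting]
'd' @ 7: {1,2,3,4,5,6,7,8}  [accepting]
'd' @ 8: {1,2,3,4,5,6,7,8}  [accepting]
after full input: {1,2,3,4,5,6,7,8}  (accept=1 in)

Answer: ACCEPT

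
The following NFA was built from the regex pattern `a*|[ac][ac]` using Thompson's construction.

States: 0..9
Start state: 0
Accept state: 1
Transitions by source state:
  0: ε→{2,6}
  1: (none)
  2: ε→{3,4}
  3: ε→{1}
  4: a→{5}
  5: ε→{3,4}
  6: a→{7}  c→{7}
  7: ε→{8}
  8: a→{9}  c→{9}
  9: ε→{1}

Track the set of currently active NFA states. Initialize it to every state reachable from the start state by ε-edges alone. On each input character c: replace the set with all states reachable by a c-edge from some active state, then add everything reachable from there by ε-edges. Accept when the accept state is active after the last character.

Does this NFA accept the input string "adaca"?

Answer: REJECT

Steps:
initial (ε-close {0}): {0,1,2,3,4,6}
'a' @ 1: {1,3,4,5,7,8}  ✓accept
'd' @ 2: {}  — state set empty
rest 'aca' ignored (set empty)
end set {} — state 1 not in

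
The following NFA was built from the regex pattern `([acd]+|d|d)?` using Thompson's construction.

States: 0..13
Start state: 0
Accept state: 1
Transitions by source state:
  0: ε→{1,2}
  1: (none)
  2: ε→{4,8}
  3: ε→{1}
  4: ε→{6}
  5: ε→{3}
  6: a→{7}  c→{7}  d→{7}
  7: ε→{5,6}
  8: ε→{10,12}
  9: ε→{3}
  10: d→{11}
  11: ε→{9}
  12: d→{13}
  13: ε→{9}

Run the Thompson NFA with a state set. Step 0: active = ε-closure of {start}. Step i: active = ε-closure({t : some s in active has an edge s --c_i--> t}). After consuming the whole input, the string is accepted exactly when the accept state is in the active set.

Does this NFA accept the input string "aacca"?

start: ε-closure({0}) = {0,1,2,4,6,8,10,12}
'a' @ 1: {1,3,5,6,7}  ✓accept
'a' @ 2: {1,3,5,6,7}  ✓accept
'c' @ 3: {1,3,5,6,7}  ✓accept
'c' @ 4: {1,3,5,6,7}  ✓accept
'a' @ 5: {1,3,5,6,7}  ✓accept
after full input: {1,3,5,6,7}  (accept=1 in)

Answer: ACCEPT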